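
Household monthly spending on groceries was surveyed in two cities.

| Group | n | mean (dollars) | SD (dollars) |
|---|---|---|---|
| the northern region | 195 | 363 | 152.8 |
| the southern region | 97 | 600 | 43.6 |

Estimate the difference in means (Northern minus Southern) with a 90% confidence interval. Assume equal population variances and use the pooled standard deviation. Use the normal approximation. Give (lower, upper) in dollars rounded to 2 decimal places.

(-263.05, -210.95)

s_p = √[((n₁−1)s₁² + (n₂−1)s₂²)/(n₁+n₂−2)] = √[(194·152.8² + 96·43.6²)/290] = 127.4684.
SE = 127.4684·√(1/195 + 1/97) = 15.8377.
With z* = 1.645, margin = 1.645 × 15.8377 = 26.0530.
x̄₁ − x̄₂ = 363 − 600 = -237.0000; interval -237.0000 ± 26.0530 = (-263.05, -210.95).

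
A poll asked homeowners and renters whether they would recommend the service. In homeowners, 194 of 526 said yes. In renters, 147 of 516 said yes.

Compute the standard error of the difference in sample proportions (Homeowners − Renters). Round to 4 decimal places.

0.0289

First, p̂₁ = 194/526 = 0.3688; p̂₂ = 147/516 = 0.2849.
The two standard errors are √(0.3688×0.6312/526) = 0.02104 and √(0.2849×0.7151/516) = 0.01987.
Because the samples are independent, SE_diff = √(0.02104² + 0.01987²) = 0.02894.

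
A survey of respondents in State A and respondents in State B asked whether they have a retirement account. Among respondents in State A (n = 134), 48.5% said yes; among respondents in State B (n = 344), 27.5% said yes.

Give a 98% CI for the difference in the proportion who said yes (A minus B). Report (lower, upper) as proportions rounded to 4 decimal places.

(0.0950, 0.3250)

Each SE is √(p̂(1−p̂)/n): √(0.4850·0.5150/134) = 0.04317 and √(0.2750·0.7250/344) = 0.02407.
SE(p̂₁ − p̂₂) = √(SE₁² + SE₂²) = √(0.0018636489 + 0.0005793649) = 0.04943, since the two samples are independent.
At 98% confidence z* = 2.326; margin = 2.326 × 0.04943 = 0.11497.
The difference is 0.4850 − 0.2750 = 0.2100, so the interval is 0.2100 ± 0.11497 = (0.0950, 0.3250).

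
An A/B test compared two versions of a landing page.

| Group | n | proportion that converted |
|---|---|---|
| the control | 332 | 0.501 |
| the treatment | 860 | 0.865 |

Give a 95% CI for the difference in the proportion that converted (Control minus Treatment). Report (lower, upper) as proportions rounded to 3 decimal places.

The two standard errors are √(0.5010×0.4990/332) = 0.02744 and √(0.8650×0.1350/860) = 0.01165.
Because the samples are independent, SE_diff = √(0.02744² + 0.01165²) = 0.02981.
Using z* = 1.960 for 95%, ME = 1.960 × 0.02981 = 0.05843.
p̂₁ − p̂₂ = -0.3640; interval -0.3640 ± 0.05843 gives (-0.422, -0.306).

(-0.422, -0.306)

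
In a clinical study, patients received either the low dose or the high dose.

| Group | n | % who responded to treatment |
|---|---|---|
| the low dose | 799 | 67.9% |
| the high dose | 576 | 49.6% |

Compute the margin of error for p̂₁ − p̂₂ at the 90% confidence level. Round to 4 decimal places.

The two standard errors are √(0.6790×0.3210/799) = 0.01652 and √(0.4960×0.5040/576) = 0.02083.
Because the samples are independent, SE_diff = √(0.01652² + 0.02083²) = 0.02659.
Using z* = 1.645 for 90%, ME = 1.645 × 0.02659 = 0.04374.

0.0437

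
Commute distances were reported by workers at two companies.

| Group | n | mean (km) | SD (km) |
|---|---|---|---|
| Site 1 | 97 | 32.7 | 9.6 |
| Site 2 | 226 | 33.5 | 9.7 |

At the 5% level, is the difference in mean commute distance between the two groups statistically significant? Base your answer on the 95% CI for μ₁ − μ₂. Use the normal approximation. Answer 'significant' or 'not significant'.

not significant

Standard errors of each mean: 9.6/√97 = 0.9747 and 9.7/√226 = 0.6452.
SE(x̄₁ − x̄₂) = √(0.9747² + 0.6452²) = 1.1689 for independent samples with unequal variances.
With z* = 1.960, the margin is 1.960 × 1.1689 = 2.2910.
x̄₁ − x̄₂ = 32.7 − 33.5 = -0.8000; the interval is -0.8000 ± 2.2910 = (-3.0910, 1.4910).
The interval (-3.0910, 1.4910) contains 0, so the difference is not significant.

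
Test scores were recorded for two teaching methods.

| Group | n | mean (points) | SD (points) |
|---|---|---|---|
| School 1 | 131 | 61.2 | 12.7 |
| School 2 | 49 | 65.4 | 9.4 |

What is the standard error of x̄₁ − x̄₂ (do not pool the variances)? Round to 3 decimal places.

SE₁ = s₁/√n₁ = 12.7/√131 = 1.1096; SE₂ = 9.4/√49 = 1.3429.
Independent samples, unequal variances: SE_diff = √(SE₁² + SE₂²) = √(1.23121216 + 1.80338041) = 1.7420.

1.742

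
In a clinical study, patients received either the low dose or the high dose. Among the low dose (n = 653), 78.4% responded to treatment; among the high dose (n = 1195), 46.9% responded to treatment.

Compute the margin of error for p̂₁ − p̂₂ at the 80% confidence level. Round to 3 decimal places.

Each SE is √(p̂(1−p̂)/n): √(0.7840·0.2160/653) = 0.01610 and √(0.4690·0.5310/1195) = 0.01444.
SE(p̂₁ − p̂₂) = √(SE₁² + SE₂²) = √(0.00025921 + 0.0002085136) = 0.02163, since the two samples are independent.
At 80% confidence z* = 1.282; margin = 1.282 × 0.02163 = 0.02773.

0.028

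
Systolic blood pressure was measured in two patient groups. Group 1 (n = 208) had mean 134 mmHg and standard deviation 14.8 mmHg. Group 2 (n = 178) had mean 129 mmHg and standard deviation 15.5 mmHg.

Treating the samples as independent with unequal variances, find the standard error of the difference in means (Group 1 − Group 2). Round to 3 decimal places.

Per-group SEs: s₁/√n₁ = 14.8/√208 = 1.0262, s₂/√n₂ = 15.5/√178 = 1.1618.
Unpooled SE of the difference: √(1.05308644 + 1.34977924) = 1.5501.

1.550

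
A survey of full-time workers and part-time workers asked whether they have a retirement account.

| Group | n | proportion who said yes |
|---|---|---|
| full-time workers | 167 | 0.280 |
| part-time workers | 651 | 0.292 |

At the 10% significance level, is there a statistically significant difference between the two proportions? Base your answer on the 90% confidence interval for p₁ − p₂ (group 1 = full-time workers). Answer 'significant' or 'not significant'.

not significant

SE₁ = √(p̂₁(1−p̂₁)/n₁) = √(0.2800·0.7200/167) = 0.03474; SE₂ = √(0.2920·0.7080/651) = 0.01782.
Independent samples: SE of the difference = √(SE₁² + SE₂²) = √(0.0012068676 + 0.0003175524) = 0.03904.
z* for 90% confidence is 1.645, so the margin of error is 1.645 × 0.03904 = 0.06422.
Point estimate p̂₁ − p̂₂ = 0.2800 − 0.2920 = -0.0120.
-0.0120 ± 0.06422 → (-0.07622, 0.05222).
The interval (-0.07622, 0.05222) contains 0, so the difference is not significant.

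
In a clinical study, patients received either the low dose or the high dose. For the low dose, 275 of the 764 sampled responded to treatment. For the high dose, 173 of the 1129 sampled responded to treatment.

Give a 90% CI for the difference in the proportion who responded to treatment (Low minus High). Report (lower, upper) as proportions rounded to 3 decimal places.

(0.173, 0.240)

First, p̂₁ = 275/764 = 0.3599; p̂₂ = 173/1129 = 0.1532.
The two standard errors are √(0.3599×0.6401/764) = 0.01736 and √(0.1532×0.8468/1129) = 0.01072.
Because the samples are independent, SE_diff = √(0.01736² + 0.01072²) = 0.02040.
Using z* = 1.645 for 90%, ME = 1.645 × 0.02040 = 0.03356.
p̂₁ − p̂₂ = 0.2067; interval 0.2067 ± 0.03356 gives (0.173, 0.240).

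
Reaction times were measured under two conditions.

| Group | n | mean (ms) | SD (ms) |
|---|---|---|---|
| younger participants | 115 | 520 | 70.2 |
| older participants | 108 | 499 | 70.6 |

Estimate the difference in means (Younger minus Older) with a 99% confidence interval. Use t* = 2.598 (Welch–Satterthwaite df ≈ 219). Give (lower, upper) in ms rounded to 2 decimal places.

Per-group SEs: s₁/√n₁ = 70.2/√115 = 6.5462, s₂/√n₂ = 70.6/√108 = 6.7935.
Unpooled SE of the difference: √(42.85273444 + 46.15164225) = 9.4342.
Margin of error = t* · SE = 2.598 × 9.4342 = 24.5101.
x̄₁ − x̄₂ = 520 − 499 = 21.0000.
CI: 21.0000 ± 24.5101 = (-3.51, 45.51).

(-3.51, 45.51)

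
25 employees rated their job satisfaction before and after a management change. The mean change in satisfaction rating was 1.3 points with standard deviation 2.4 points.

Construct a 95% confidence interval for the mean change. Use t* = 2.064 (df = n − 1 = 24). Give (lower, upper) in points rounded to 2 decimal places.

(0.31, 2.29)

Paired design: SE = s_d/√n = 2.4/√25 = 0.4800.
t* = 2.064; margin of error = 2.064 × 0.4800 = 0.9907.
1.3 ± 0.9907 → (0.31, 2.29).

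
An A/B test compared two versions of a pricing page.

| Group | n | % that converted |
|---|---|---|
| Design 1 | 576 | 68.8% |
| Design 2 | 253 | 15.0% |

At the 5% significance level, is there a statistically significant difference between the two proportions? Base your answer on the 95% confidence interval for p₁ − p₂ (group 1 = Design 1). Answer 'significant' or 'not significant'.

significant

Each SE is √(p̂(1−p̂)/n): √(0.6880·0.3120/576) = 0.01930 and √(0.1500·0.8500/253) = 0.02245.
SE(p̂₁ − p̂₂) = √(SE₁² + SE₂²) = √(0.00037249 + 0.0005040025) = 0.02961, since the two samples are independent.
At 95% confidence z* = 1.960; margin = 1.960 × 0.02961 = 0.05804.
The difference is 0.6880 − 0.1500 = 0.5380, so the interval is 0.5380 ± 0.05804 = (0.47996, 0.59604).
The interval (0.47996, 0.59604) does not contain 0, so the difference is significant.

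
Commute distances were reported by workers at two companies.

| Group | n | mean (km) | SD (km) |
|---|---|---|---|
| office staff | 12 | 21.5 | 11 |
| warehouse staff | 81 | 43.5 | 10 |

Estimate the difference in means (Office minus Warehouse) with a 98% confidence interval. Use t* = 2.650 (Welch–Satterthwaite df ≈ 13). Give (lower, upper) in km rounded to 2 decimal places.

Standard errors of each mean: 11/√12 = 3.1754 and 10/√81 = 1.1111.
SE(x̄₁ − x̄₂) = √(3.1754² + 1.1111²) = 3.3642 for independent samples with unequal variances.
With t* = 2.650, the margin is 2.650 × 3.3642 = 8.9151.
x̄₁ − x̄₂ = 21.5 − 43.5 = -22.0000; the interval is -22.0000 ± 8.9151 = (-30.92, -13.08).

(-30.92, -13.08)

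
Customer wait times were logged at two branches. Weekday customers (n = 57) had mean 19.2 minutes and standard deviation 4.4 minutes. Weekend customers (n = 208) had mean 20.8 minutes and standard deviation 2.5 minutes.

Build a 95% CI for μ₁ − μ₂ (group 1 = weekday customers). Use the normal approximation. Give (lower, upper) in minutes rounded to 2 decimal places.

Per-group SEs: s₁/√n₁ = 4.4/√57 = 0.5828, s₂/√n₂ = 2.5/√208 = 0.1733.
Unpooled SE of the difference: √(0.33965584 + 0.03003289) = 0.6080.
Margin of error = z* · SE = 1.960 × 0.6080 = 1.1917.
x̄₁ − x̄₂ = 19.2 − 20.8 = -1.6000.
CI: -1.6000 ± 1.1917 = (-2.79, -0.41).

(-2.79, -0.41)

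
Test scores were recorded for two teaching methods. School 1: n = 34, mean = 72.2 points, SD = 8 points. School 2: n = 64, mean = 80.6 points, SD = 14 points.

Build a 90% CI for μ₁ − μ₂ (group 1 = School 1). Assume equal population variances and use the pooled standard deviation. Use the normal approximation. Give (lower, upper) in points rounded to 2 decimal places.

s_p = √[((n₁−1)s₁² + (n₂−1)s₂²)/(n₁+n₂−2)] = √[(33·8² + 63·14²)/96] = 12.2729.
SE = 12.2729·√(1/34 + 1/64) = 2.6045.
With z* = 1.645, margin = 1.645 × 2.6045 = 4.2844.
x̄₁ − x̄₂ = 72.2 − 80.6 = -8.4000; interval -8.4000 ± 4.2844 = (-12.68, -4.12).

(-12.68, -4.12)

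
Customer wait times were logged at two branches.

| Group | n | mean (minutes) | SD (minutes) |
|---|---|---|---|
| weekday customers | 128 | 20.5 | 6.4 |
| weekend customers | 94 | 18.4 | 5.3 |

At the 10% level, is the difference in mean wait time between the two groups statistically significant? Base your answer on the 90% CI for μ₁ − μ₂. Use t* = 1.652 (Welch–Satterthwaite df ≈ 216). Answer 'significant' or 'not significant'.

SE₁ = s₁/√n₁ = 6.4/√128 = 0.5657; SE₂ = 5.3/√94 = 0.5467.
Independent samples, unequal variances: SE_diff = √(SE₁² + SE₂²) = √(0.32001649 + 0.29888089) = 0.7867.
t* = 1.652, so margin of error = 1.652 × 0.7867 = 1.2996.
Difference in means = 20.5 − 18.4 = 2.1000.
2.1000 ± 1.2996 → (0.8004, 3.3996).
The interval (0.8004, 3.3996) does not contain 0, so the difference is significant.

significant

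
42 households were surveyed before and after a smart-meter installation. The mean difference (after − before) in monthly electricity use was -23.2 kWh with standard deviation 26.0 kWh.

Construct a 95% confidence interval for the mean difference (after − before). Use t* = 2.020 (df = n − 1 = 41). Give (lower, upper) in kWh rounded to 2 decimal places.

(-31.30, -15.10)

Paired design: SE = s_d/√n = 26.0/√42 = 4.0119.
t* = 2.020; margin of error = 2.020 × 4.0119 = 8.1040.
-23.2 ± 8.1040 → (-31.30, -15.10).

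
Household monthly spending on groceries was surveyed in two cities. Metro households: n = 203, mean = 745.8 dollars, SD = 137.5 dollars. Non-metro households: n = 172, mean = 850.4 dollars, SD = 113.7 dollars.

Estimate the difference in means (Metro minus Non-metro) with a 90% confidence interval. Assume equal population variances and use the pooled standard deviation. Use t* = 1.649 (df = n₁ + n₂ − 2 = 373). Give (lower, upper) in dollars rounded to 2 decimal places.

s_p = √[((n₁−1)s₁² + (n₂−1)s₂²)/(n₁+n₂−2)] = √[(202·137.5² + 171·113.7²)/373] = 127.1433.
SE = 127.1433·√(1/203 + 1/172) = 13.1764.
With t* = 1.649, margin = 1.649 × 13.1764 = 21.7279.
x̄₁ − x̄₂ = 745.8 − 850.4 = -104.6000; interval -104.6000 ± 21.7279 = (-126.33, -82.87).

(-126.33, -82.87)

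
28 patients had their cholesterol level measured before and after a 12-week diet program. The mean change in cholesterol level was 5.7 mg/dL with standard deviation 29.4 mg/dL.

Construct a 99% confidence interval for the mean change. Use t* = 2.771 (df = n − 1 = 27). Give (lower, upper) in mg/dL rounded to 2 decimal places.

Paired design: SE = s_d/√n = 29.4/√28 = 5.5561.
t* = 2.771; margin of error = 2.771 × 5.5561 = 15.3960.
5.7 ± 15.3960 → (-9.70, 21.10).

(-9.70, 21.10)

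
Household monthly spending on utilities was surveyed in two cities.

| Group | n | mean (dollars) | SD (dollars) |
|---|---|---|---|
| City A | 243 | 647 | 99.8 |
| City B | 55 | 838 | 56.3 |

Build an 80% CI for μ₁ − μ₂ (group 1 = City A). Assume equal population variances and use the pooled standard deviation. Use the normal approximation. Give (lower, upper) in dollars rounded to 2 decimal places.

Pooled variance s_p² = [242·99.8² + 54·56.3²] / (243+55−2) = 8721.2599, so s_p = 93.3877.
SE_diff = s_p·√(1/n₁ + 1/n₂) = 93.3877·√(1/243 + 1/55) = 13.9448.
z* = 1.282; margin = 1.282 × 13.9448 = 17.8772.
Difference = 647 − 838 = -191.0000.
-191.0000 ± 17.8772 → (-208.88, -173.12).

(-208.88, -173.12)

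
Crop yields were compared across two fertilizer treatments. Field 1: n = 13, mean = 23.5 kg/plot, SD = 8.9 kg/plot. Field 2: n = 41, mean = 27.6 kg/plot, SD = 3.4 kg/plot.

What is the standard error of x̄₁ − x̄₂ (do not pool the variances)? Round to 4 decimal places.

Standard errors of each mean: 8.9/√13 = 2.4684 and 3.4/√41 = 0.5310.
SE(x̄₁ − x̄₂) = √(2.4684² + 0.5310²) = 2.5249 for independent samples with unequal variances.

2.5249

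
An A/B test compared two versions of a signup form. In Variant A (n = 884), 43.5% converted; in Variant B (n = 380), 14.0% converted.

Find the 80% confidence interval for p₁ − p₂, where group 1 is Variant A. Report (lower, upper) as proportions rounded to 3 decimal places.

SE₁ = √(p̂₁(1−p̂₁)/n₁) = √(0.4350·0.5650/884) = 0.01667; SE₂ = √(0.1400·0.8600/380) = 0.01780.
Independent samples: SE of the difference = √(SE₁² + SE₂²) = √(0.0002778889 + 0.00031684) = 0.02439.
z* for 80% confidence is 1.282, so the margin of error is 1.282 × 0.02439 = 0.03127.
Point estimate p̂₁ − p̂₂ = 0.4350 − 0.1400 = 0.2950.
0.2950 ± 0.03127 → (0.264, 0.326).

(0.264, 0.326)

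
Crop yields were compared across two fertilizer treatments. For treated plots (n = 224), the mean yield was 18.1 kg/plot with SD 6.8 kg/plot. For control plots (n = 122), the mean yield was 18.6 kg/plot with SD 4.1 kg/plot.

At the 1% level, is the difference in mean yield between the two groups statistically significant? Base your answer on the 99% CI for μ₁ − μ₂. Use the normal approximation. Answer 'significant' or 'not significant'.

Per-group SEs: s₁/√n₁ = 6.8/√224 = 0.4543, s₂/√n₂ = 4.1/√122 = 0.3712.
Unpooled SE of the difference: √(0.20638849 + 0.13778944) = 0.5867.
Margin of error = z* · SE = 2.576 × 0.5867 = 1.5113.
x̄₁ − x̄₂ = 18.1 − 18.6 = -0.5000.
CI: -0.5000 ± 1.5113 = (-2.0113, 1.0113).
The interval (-2.0113, 1.0113) contains 0, so the difference is not significant.

not significant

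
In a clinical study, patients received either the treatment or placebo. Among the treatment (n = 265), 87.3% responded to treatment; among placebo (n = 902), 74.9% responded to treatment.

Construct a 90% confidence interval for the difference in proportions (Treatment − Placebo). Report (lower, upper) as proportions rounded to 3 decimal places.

(0.083, 0.165)

SE₁ = √(p̂₁(1−p̂₁)/n₁) = √(0.8730·0.1270/265) = 0.02045; SE₂ = √(0.7490·0.2510/902) = 0.01444.
Independent samples: SE of the difference = √(SE₁² + SE₂²) = √(0.0004182025 + 0.0002085136) = 0.02503.
z* for 90% confidence is 1.645, so the margin of error is 1.645 × 0.02503 = 0.04117.
Point estimate p̂₁ − p̂₂ = 0.8730 − 0.7490 = 0.1240.
0.1240 ± 0.04117 → (0.083, 0.165).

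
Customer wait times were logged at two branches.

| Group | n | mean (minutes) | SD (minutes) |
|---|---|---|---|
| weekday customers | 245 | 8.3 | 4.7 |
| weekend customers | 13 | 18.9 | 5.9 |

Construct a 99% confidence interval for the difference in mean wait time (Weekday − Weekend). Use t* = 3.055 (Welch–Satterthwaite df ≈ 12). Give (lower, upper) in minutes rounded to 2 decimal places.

(-15.68, -5.52)

Standard errors of each mean: 4.7/√245 = 0.3003 and 5.9/√13 = 1.6364.
SE(x̄₁ − x̄₂) = √(0.3003² + 1.6364²) = 1.6637 for independent samples with unequal variances.
With t* = 3.055, the margin is 3.055 × 1.6637 = 5.0826.
x̄₁ − x̄₂ = 8.3 − 18.9 = -10.6000; the interval is -10.6000 ± 5.0826 = (-15.68, -5.52).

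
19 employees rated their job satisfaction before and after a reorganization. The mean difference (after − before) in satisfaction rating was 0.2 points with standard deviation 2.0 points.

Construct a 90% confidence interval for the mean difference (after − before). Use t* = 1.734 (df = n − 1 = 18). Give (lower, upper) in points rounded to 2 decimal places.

(-0.60, 1.00)

Paired design: SE = s_d/√n = 2.0/√19 = 0.4588.
t* = 1.734; margin of error = 1.734 × 0.4588 = 0.7956.
0.2 ± 0.7956 → (-0.60, 1.00).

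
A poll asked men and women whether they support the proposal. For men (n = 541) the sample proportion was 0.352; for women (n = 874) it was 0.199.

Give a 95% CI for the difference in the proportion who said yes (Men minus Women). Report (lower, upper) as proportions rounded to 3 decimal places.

The two standard errors are √(0.3520×0.6480/541) = 0.02053 and √(0.1990×0.8010/874) = 0.01350.
Because the samples are independent, SE_diff = √(0.02053² + 0.01350²) = 0.02457.
Using z* = 1.960 for 95%, ME = 1.960 × 0.02457 = 0.04816.
p̂₁ − p̂₂ = 0.1530; interval 0.1530 ± 0.04816 gives (0.105, 0.201).

(0.105, 0.201)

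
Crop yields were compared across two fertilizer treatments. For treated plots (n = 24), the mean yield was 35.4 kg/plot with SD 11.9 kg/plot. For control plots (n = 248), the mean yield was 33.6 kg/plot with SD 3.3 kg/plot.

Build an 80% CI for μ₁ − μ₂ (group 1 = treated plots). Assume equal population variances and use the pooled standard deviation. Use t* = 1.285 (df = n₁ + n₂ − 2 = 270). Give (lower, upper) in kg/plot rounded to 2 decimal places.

Pooled variance s_p² = [23·11.9² + 247·3.3²] / (24+248−2) = 22.0254, so s_p = 4.6931.
SE_diff = s_p·√(1/n₁ + 1/n₂) = 4.6931·√(1/24 + 1/248) = 1.0033.
t* = 1.285; margin = 1.285 × 1.0033 = 1.2892.
Difference = 35.4 − 33.6 = 1.8000.
1.8000 ± 1.2892 → (0.51, 3.09).

(0.51, 3.09)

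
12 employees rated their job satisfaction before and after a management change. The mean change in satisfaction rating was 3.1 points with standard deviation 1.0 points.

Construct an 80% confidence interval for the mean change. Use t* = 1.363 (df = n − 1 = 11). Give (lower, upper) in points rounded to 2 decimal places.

(2.71, 3.49)

This is a matched-pairs design, so SE = s_d/√n = 1.0/√12 = 0.2887.
Margin = 1.363 × 0.2887 = 0.3935; the interval is 3.1 ± 0.3935 = (2.71, 3.49).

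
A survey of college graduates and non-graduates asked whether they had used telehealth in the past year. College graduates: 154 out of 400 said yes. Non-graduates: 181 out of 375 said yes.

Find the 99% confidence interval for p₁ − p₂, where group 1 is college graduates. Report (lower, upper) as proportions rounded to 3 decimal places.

p̂₁ = 154/400 = 0.3850 and p̂₂ = 181/375 = 0.4827.
SE₁ = √(p̂₁(1−p̂₁)/n₁) = √(0.3850·0.6150/400) = 0.02433; SE₂ = √(0.4827·0.5173/375) = 0.02580.
Independent samples: SE of the difference = √(SE₁² + SE₂²) = √(0.0005919489 + 0.00066564) = 0.03546.
z* for 99% confidence is 2.576, so the margin of error is 2.576 × 0.03546 = 0.09134.
Point estimate p̂₁ − p̂₂ = 0.3850 − 0.4827 = -0.0977.
-0.0977 ± 0.09134 → (-0.189, -0.006).

(-0.189, -0.006)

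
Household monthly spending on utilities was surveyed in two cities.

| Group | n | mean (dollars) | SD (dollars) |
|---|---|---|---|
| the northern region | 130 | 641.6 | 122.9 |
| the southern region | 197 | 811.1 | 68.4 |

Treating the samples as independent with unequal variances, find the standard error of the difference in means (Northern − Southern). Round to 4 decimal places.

11.8295

SE₁ = s₁/√n₁ = 122.9/√130 = 10.7790; SE₂ = 68.4/√197 = 4.8733.
Independent samples, unequal variances: SE_diff = √(SE₁² + SE₂²) = √(116.186841 + 23.74905289) = 11.8295.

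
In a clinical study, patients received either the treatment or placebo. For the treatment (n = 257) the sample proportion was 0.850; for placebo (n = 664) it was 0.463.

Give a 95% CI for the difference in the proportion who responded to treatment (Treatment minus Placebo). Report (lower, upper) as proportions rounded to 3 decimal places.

(0.329, 0.445)

Each SE is √(p̂(1−p̂)/n): √(0.8500·0.1500/257) = 0.02227 and √(0.4630·0.5370/664) = 0.01935.
SE(p̂₁ − p̂₂) = √(SE₁² + SE₂²) = √(0.0004959529 + 0.0003744225) = 0.02950, since the two samples are independent.
At 95% confidence z* = 1.960; margin = 1.960 × 0.02950 = 0.05782.
The difference is 0.8500 − 0.4630 = 0.3870, so the interval is 0.3870 ± 0.05782 = (0.329, 0.445).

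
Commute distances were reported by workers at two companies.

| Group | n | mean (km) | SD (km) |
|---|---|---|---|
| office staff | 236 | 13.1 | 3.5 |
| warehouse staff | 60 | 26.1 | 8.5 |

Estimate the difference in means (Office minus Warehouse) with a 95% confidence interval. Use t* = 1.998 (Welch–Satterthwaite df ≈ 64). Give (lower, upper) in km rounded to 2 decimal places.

Standard errors of each mean: 3.5/√236 = 0.2278 and 8.5/√60 = 1.0973.
SE(x̄₁ − x̄₂) = √(0.2278² + 1.0973²) = 1.1207 for independent samples with unequal variances.
With t* = 1.998, the margin is 1.998 × 1.1207 = 2.2392.
x̄₁ − x̄₂ = 13.1 − 26.1 = -13.0000; the interval is -13.0000 ± 2.2392 = (-15.24, -10.76).

(-15.24, -10.76)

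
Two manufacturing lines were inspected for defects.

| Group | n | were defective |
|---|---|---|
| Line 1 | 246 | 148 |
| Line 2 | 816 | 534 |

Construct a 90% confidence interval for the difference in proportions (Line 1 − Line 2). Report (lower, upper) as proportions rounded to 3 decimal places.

(-0.111, 0.005)

Sample proportions: 148/246 = 0.6016, 534/816 = 0.6544.
Each SE is √(p̂(1−p̂)/n): √(0.6016·0.3984/246) = 0.03121 and √(0.6544·0.3456/816) = 0.01665.
SE(p̂₁ − p̂₂) = √(SE₁² + SE₂²) = √(0.0009740641 + 0.0002772225) = 0.03537, since the two samples are independent.
At 90% confidence z* = 1.645; margin = 1.645 × 0.03537 = 0.05818.
The difference is 0.6016 − 0.6544 = -0.0528, so the interval is -0.0528 ± 0.05818 = (-0.111, 0.005).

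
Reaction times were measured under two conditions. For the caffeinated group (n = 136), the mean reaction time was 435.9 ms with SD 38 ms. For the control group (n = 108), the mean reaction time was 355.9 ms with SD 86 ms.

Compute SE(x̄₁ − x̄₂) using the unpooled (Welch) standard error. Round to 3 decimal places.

SE₁ = s₁/√n₁ = 38/√136 = 3.2585; SE₂ = 86/√108 = 8.2754.
Independent samples, unequal variances: SE_diff = √(SE₁² + SE₂²) = √(10.61782225 + 68.48224516) = 8.8938.

8.894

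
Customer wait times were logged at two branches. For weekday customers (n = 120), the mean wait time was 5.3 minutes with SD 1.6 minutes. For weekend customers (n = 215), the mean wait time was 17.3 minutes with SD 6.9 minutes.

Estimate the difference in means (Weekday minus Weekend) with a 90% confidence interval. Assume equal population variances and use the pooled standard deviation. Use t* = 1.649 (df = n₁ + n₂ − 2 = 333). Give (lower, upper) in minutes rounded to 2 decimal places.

s_p = √[((n₁−1)s₁² + (n₂−1)s₂²)/(n₁+n₂−2)] = √[(119·1.6² + 214·6.9²)/333] = 5.6135.
SE = 5.6135·√(1/120 + 1/215) = 0.6397.
With t* = 1.649, margin = 1.649 × 0.6397 = 1.0549.
x̄₁ − x̄₂ = 5.3 − 17.3 = -12.0000; interval -12.0000 ± 1.0549 = (-13.05, -10.95).

(-13.05, -10.95)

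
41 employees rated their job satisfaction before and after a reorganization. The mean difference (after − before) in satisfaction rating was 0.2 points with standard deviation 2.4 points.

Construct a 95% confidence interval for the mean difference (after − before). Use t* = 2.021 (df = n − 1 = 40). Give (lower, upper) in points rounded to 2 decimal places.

This is a matched-pairs design, so SE = s_d/√n = 2.4/√41 = 0.3748.
Margin = 2.021 × 0.3748 = 0.7575; the interval is 0.2 ± 0.7575 = (-0.56, 0.96).

(-0.56, 0.96)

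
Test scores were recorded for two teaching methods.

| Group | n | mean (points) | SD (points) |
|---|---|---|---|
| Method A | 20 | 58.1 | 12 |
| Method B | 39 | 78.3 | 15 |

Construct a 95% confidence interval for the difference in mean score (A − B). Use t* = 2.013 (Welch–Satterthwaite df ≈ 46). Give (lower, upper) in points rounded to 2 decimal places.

(-27.45, -12.95)

Standard errors of each mean: 12/√20 = 2.6833 and 15/√39 = 2.4019.
SE(x̄₁ − x̄₂) = √(2.6833² + 2.4019²) = 3.6013 for independent samples with unequal variances.
With t* = 2.013, the margin is 2.013 × 3.6013 = 7.2494.
x̄₁ − x̄₂ = 58.1 − 78.3 = -20.2000; the interval is -20.2000 ± 7.2494 = (-27.45, -12.95).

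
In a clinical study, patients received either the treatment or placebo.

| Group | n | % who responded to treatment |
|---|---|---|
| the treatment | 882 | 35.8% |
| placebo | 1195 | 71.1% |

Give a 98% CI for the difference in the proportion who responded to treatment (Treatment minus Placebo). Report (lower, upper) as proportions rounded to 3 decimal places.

SE₁ = √(p̂₁(1−p̂₁)/n₁) = √(0.3580·0.6420/882) = 0.01614; SE₂ = √(0.7110·0.2890/1195) = 0.01311.
Independent samples: SE of the difference = √(SE₁² + SE₂²) = √(0.0002604996 + 0.0001718721) = 0.02079.
z* for 98% confidence is 2.326, so the margin of error is 2.326 × 0.02079 = 0.04836.
Point estimate p̂₁ − p̂₂ = 0.3580 − 0.7110 = -0.3530.
-0.3530 ± 0.04836 → (-0.401, -0.305).

(-0.401, -0.305)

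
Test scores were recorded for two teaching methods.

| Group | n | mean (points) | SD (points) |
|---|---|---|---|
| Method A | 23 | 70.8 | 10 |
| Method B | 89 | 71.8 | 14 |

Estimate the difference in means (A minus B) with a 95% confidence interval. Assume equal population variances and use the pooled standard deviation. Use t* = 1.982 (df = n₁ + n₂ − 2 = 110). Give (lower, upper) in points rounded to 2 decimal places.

s_p = √[((n₁−1)s₁² + (n₂−1)s₂²)/(n₁+n₂−2)] = √[(22·10² + 88·14²)/110] = 13.2966.
SE = 13.2966·√(1/23 + 1/89) = 3.1102.
With t* = 1.982, margin = 1.982 × 3.1102 = 6.1644.
x̄₁ − x̄₂ = 70.8 − 71.8 = -1.0000; interval -1.0000 ± 6.1644 = (-7.16, 5.16).

(-7.16, 5.16)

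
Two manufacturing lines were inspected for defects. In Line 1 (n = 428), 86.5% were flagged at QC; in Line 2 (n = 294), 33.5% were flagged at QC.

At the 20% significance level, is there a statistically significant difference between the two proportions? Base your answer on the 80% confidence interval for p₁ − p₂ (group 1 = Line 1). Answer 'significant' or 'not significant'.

significant

Each SE is √(p̂(1−p̂)/n): √(0.8650·0.1350/428) = 0.01652 and √(0.3350·0.6650/294) = 0.02753.
SE(p̂₁ − p̂₂) = √(SE₁² + SE₂²) = √(0.0002729104 + 0.0007579009) = 0.03211, since the two samples are independent.
At 80% confidence z* = 1.282; margin = 1.282 × 0.03211 = 0.04117.
The difference is 0.8650 − 0.3350 = 0.5300, so the interval is 0.5300 ± 0.04117 = (0.48883, 0.57117).
The interval (0.48883, 0.57117) does not contain 0, so the difference is significant.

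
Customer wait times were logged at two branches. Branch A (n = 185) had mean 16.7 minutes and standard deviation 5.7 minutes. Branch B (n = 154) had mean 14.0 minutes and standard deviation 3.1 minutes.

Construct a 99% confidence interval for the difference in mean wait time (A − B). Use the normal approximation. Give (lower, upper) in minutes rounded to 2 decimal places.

Standard errors of each mean: 5.7/√185 = 0.4191 and 3.1/√154 = 0.2498.
SE(x̄₁ − x̄₂) = √(0.4191² + 0.2498²) = 0.4879 for independent samples with unequal variances.
With z* = 2.576, the margin is 2.576 × 0.4879 = 1.2568.
x̄₁ − x̄₂ = 16.7 − 14.0 = 2.7000; the interval is 2.7000 ± 1.2568 = (1.44, 3.96).

(1.44, 3.96)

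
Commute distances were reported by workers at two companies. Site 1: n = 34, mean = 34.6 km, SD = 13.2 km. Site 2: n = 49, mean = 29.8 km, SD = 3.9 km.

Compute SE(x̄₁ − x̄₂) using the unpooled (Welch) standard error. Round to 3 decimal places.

2.331

Per-group SEs: s₁/√n₁ = 13.2/√34 = 2.2638, s₂/√n₂ = 3.9/√49 = 0.5571.
Unpooled SE of the difference: √(5.12479044 + 0.31036041) = 2.3313.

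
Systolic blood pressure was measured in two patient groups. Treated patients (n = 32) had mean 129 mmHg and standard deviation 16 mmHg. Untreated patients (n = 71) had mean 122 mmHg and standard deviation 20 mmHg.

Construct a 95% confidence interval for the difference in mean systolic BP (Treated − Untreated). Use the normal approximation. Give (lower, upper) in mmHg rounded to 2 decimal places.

SE₁ = s₁/√n₁ = 16/√32 = 2.8284; SE₂ = 20/√71 = 2.3736.
Independent samples, unequal variances: SE_diff = √(SE₁² + SE₂²) = √(7.99984656 + 5.63397696) = 3.6924.
z* = 1.960, so margin of error = 1.960 × 3.6924 = 7.2371.
Difference in means = 129 − 122 = 7.0000.
7.0000 ± 7.2371 → (-0.24, 14.24).

(-0.24, 14.24)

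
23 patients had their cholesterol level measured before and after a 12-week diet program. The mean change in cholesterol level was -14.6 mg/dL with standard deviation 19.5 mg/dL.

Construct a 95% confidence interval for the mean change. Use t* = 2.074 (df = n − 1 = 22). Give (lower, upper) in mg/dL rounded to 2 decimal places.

(-23.03, -6.17)

This is a matched-pairs design, so SE = s_d/√n = 19.5/√23 = 4.0660.
Margin = 2.074 × 4.0660 = 8.4329; the interval is -14.6 ± 8.4329 = (-23.03, -6.17).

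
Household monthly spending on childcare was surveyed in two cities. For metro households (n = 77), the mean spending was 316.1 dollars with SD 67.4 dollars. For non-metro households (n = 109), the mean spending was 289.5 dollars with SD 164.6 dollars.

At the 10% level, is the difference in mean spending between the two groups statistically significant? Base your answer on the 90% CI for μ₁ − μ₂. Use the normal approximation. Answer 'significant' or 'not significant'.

SE₁ = s₁/√n₁ = 67.4/√77 = 7.6809; SE₂ = 164.6/√109 = 15.7658.
Independent samples, unequal variances: SE_diff = √(SE₁² + SE₂²) = √(58.99622481 + 248.56044964) = 17.5373.
z* = 1.645, so margin of error = 1.645 × 17.5373 = 28.8489.
Difference in means = 316.1 − 289.5 = 26.6000.
26.6000 ± 28.8489 → (-2.2489, 55.4489).
The interval (-2.2489, 55.4489) contains 0, so the difference is not significant.

not significant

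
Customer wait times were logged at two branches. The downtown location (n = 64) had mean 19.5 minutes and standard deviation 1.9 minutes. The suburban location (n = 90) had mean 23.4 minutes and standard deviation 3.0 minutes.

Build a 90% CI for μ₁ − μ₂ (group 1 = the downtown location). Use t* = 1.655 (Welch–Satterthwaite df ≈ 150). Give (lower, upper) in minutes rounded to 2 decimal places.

(-4.55, -3.25)

Per-group SEs: s₁/√n₁ = 1.9/√64 = 0.2375, s₂/√n₂ = 3.0/√90 = 0.3162.
Unpooled SE of the difference: √(0.05640625 + 0.09998244) = 0.3955.
Margin of error = t* · SE = 1.655 × 0.3955 = 0.6546.
x̄₁ − x̄₂ = 19.5 − 23.4 = -3.9000.
CI: -3.9000 ± 0.6546 = (-4.55, -3.25).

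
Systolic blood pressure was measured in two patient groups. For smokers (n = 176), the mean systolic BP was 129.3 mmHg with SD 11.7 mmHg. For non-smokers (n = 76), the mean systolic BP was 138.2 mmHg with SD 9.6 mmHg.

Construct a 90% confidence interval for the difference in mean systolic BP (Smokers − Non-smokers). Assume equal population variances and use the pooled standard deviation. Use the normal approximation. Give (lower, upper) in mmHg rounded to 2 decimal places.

(-11.41, -6.39)

s_p = √[((n₁−1)s₁² + (n₂−1)s₂²)/(n₁+n₂−2)] = √[(175·11.7² + 75·9.6²)/250] = 11.1118.
SE = 11.1118·√(1/176 + 1/76) = 1.5252.
With z* = 1.645, margin = 1.645 × 1.5252 = 2.5090.
x̄₁ − x̄₂ = 129.3 − 138.2 = -8.9000; interval -8.9000 ± 2.5090 = (-11.41, -6.39).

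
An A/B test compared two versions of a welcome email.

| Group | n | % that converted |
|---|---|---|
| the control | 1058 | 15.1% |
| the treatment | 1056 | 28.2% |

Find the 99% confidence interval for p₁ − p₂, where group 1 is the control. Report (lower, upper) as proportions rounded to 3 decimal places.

(-0.177, -0.085)

SE₁ = √(p̂₁(1−p̂₁)/n₁) = √(0.1510·0.8490/1058) = 0.01101; SE₂ = √(0.2820·0.7180/1056) = 0.01385.
Independent samples: SE of the difference = √(SE₁² + SE₂²) = √(0.0001212201 + 0.0001918225) = 0.01769.
z* for 99% confidence is 2.576, so the margin of error is 2.576 × 0.01769 = 0.04557.
Point estimate p̂₁ − p̂₂ = 0.1510 − 0.2820 = -0.1310.
-0.1310 ± 0.04557 → (-0.177, -0.085).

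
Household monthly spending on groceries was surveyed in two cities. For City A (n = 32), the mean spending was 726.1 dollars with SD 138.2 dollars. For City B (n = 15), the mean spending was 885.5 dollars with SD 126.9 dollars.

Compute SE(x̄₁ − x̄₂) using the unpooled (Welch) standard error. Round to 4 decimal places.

40.8708

Standard errors of each mean: 138.2/√32 = 24.4305 and 126.9/√15 = 32.7654.
SE(x̄₁ − x̄₂) = √(24.4305² + 32.7654²) = 40.8708 for independent samples with unequal variances.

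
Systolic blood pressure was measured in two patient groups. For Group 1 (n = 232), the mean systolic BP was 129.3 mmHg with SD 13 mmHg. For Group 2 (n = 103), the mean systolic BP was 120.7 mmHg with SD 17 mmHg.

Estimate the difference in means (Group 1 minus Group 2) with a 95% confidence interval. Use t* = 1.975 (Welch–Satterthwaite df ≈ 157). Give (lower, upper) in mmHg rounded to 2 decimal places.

Per-group SEs: s₁/√n₁ = 13/√232 = 0.8535, s₂/√n₂ = 17/√103 = 1.6751.
Unpooled SE of the difference: √(0.72846225 + 2.80596001) = 1.8800.
Margin of error = t* · SE = 1.975 × 1.8800 = 3.7130.
x̄₁ − x̄₂ = 129.3 − 120.7 = 8.6000.
CI: 8.6000 ± 3.7130 = (4.89, 12.31).

(4.89, 12.31)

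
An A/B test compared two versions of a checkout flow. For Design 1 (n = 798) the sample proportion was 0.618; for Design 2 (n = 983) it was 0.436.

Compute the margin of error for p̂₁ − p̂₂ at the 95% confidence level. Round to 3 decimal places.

0.046

Each SE is √(p̂(1−p̂)/n): √(0.6180·0.3820/798) = 0.01720 and √(0.4360·0.5640/983) = 0.01582.
SE(p̂₁ − p̂₂) = √(SE₁² + SE₂²) = √(0.00029584 + 0.0002502724) = 0.02337, since the two samples are independent.
At 95% confidence z* = 1.960; margin = 1.960 × 0.02337 = 0.04581.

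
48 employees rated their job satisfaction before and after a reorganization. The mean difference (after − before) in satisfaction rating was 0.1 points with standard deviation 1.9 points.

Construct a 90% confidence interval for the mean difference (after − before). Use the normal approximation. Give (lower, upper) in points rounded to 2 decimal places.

(-0.35, 0.55)

This is a matched-pairs design, so SE = s_d/√n = 1.9/√48 = 0.2742.
Margin = 1.645 × 0.2742 = 0.4511; the interval is 0.1 ± 0.4511 = (-0.35, 0.55).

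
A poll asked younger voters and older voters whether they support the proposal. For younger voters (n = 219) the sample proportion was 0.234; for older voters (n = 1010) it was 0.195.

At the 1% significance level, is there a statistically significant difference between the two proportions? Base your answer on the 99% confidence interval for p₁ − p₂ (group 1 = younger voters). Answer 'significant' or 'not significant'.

The two standard errors are √(0.2340×0.7660/219) = 0.02861 and √(0.1950×0.8050/1010) = 0.01247.
Because the samples are independent, SE_diff = √(0.02861² + 0.01247²) = 0.03121.
Using z* = 2.576 for 99%, ME = 2.576 × 0.03121 = 0.08040.
p̂₁ − p̂₂ = 0.0390; interval 0.0390 ± 0.08040 gives (-0.04140, 0.11940).
The interval (-0.04140, 0.11940) contains 0, so the difference is not significant.

not significant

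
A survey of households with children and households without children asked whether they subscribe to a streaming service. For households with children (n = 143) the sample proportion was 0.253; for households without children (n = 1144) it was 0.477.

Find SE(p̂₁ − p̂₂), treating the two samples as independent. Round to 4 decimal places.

0.0392

The two standard errors are √(0.2530×0.7470/143) = 0.03635 and √(0.4770×0.5230/1144) = 0.01477.
Because the samples are independent, SE_diff = √(0.03635² + 0.01477²) = 0.03924.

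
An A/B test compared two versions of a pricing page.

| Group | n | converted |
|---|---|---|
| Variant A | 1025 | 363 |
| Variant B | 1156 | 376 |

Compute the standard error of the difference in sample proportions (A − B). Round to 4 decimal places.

0.0203

p̂₁ = 363/1025 = 0.3541 and p̂₂ = 376/1156 = 0.3253.
SE₁ = √(p̂₁(1−p̂₁)/n₁) = √(0.3541·0.6459/1025) = 0.01494; SE₂ = √(0.3253·0.6747/1156) = 0.01378.
Independent samples: SE of the difference = √(SE₁² + SE₂²) = √(0.0002232036 + 0.0001898884) = 0.02032.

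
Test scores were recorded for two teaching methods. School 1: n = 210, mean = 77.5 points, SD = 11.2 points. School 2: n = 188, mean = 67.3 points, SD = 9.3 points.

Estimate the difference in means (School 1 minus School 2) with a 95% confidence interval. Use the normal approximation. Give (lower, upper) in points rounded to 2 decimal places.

(8.18, 12.22)

SE₁ = s₁/√n₁ = 11.2/√210 = 0.7729; SE₂ = 9.3/√188 = 0.6783.
Independent samples, unequal variances: SE_diff = √(SE₁² + SE₂²) = √(0.59737441 + 0.46009089) = 1.0283.
z* = 1.960, so margin of error = 1.960 × 1.0283 = 2.0155.
Difference in means = 77.5 − 67.3 = 10.2000.
10.2000 ± 2.0155 → (8.18, 12.22).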